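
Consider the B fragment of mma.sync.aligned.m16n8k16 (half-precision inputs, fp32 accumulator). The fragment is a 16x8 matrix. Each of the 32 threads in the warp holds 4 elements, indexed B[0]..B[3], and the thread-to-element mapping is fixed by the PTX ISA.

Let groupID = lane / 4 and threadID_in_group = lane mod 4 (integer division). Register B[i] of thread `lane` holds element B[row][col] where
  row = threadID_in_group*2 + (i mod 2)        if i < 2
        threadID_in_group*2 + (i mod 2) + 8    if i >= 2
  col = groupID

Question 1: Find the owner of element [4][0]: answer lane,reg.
2,0

c: 0->gid=0  r: 4->r8=0,tid=2,i&1=0
L=0*4+2=2  i=0*2+0=0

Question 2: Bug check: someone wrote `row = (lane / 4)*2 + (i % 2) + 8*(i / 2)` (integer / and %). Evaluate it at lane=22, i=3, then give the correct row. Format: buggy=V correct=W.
buggy=19 correct=13

`(lane / 4)*2 + (i % 2) + 8*(i / 2)`[22,3]->19
lane 22->22/4=5, 22 mod 4=2
i=3  r:2·2+1+8->13  c:5
row: 19 vs 13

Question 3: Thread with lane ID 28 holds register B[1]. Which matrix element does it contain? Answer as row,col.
28: G=7,T=0
[1] (0*2+1+0,7) = (1,7)

1,7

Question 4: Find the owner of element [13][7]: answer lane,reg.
30,3

c=7->g=7  r=13->rb=1,t=2,b0=1
L=7*4+2=30  i=1*2+1=3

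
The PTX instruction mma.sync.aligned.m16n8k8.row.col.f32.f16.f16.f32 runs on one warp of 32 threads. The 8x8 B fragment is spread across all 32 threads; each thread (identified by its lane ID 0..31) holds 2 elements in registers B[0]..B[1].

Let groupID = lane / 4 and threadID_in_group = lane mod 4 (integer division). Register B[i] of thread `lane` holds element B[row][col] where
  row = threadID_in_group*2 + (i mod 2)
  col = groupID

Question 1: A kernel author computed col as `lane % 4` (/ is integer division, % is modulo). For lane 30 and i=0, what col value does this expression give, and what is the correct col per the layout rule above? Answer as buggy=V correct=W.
`lane % 4`[30,0]->2
lane 30->30/4=7, 30 mod 4=2
i=0  r:2·2+0->4  c:7
col: 2 vs 7

buggy=2 correct=7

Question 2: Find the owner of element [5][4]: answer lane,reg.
18,1

c=4->g=4  r=5->t=2,b0=1
L=4*4+2=18  i=1=1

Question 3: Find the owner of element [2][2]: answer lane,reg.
c=2->g=2  r=2->t=1,b0=0
L=2*4+1=9  i=0=0

9,0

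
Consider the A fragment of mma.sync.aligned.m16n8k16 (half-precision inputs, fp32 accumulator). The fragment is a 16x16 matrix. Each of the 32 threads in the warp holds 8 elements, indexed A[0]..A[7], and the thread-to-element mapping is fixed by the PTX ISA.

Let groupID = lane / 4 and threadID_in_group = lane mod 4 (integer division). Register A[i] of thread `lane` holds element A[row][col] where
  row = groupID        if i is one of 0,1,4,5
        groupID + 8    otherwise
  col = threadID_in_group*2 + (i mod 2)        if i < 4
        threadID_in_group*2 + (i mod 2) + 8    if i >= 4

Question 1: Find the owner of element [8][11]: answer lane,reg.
r=8→G=0,rhi=1  c=11→chi=1,T=1,p=1
L=0*4+1=1  i=1*4+1*2+1=7

1,7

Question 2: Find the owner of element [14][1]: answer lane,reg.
24,3

r:14=>grp=6,rB=1  c:1=>cB=0,tig=0,lo=1
L=6*4+0=24  i=0*4+1*2+1=3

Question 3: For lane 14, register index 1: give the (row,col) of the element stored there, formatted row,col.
3,5

14: G=3,T=2
[1] (3+0,2*2+1+0) = (3,5)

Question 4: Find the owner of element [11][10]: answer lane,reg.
13,6

r: 11->gid=3,r8=1  c: 10->c8=1,tid=1,i&1=0
L=3*4+1=13  i=1*4+1*2+0=6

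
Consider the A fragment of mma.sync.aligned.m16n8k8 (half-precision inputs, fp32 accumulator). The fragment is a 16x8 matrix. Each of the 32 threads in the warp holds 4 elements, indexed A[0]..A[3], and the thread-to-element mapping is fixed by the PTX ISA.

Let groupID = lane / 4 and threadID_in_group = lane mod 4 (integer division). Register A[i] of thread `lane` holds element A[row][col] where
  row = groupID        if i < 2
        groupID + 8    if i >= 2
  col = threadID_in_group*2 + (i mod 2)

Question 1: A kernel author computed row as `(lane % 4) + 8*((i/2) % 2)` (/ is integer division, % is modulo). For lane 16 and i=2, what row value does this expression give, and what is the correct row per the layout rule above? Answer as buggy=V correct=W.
buggy=8 correct=12

`(lane % 4) + 8*((i/2) % 2)`[16,2]⇒8
L=16⇒gr=16>>2=4, th=16&3=0
[2]⇒row 4+8=12  col 0·2+0=0
row: 8 vs 12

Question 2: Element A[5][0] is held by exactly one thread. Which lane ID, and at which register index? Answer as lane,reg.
r=5⇒gr=5,Rb=0  c=0⇒th=0,odd=0
L=5*4+0=20  i=0*2+0=0

20,0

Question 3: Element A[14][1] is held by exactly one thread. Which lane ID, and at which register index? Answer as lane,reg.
r: 14->gid=6,r8=1  c: 1->tid=0,i&1=1
L=6*4+0=24  i=1*2+1=3

24,3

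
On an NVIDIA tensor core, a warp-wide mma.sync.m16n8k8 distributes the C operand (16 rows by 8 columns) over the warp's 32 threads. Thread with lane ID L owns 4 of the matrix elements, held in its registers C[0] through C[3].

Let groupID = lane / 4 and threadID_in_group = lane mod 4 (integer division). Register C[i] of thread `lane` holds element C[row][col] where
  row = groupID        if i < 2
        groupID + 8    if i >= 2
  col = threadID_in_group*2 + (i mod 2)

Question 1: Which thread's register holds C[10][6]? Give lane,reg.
11,2

r=10⇒gr=2,Rb=1  c=6⇒th=3,odd=0
L=2*4+3=11  i=1*2+0=2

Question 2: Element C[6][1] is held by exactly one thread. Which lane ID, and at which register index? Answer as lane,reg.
r:6=>grp=6,rB=0  c:1=>tig=0,lo=1
L=6*4+0=24  i=0*2+1=1

24,1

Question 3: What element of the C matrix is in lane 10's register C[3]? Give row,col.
L=10=>grp=10>>2=2, tig=10&3=2
[3]=>row 2+8=10  col 2·2+1=5

10,5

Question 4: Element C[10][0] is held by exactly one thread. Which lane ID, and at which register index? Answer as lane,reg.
r=10→G=2,rhi=1  c=0→T=0,p=0
L=2*4+0=8  i=1*2+0=2

8,2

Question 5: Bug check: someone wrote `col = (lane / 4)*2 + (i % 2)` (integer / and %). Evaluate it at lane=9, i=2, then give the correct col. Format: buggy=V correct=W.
`(lane / 4)*2 + (i % 2)`[9,2]->4
L=9->gid=9>>2=2, tid=9&3=1
[2]->row 2+8=10  col 1·2+0=2
col: 4 vs 2

buggy=4 correct=2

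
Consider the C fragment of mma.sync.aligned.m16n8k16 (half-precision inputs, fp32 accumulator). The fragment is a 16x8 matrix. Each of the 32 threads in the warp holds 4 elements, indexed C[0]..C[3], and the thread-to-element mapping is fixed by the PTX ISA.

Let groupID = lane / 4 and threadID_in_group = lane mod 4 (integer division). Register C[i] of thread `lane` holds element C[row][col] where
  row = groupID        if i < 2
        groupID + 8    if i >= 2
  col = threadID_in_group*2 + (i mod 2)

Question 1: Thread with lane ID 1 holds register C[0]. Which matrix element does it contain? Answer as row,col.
L=1=>grp=1>>2=0, tig=1&3=1
[0]=>row 0+0=0  col 1·2+0=2

0,2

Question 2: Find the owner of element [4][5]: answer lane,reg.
r: 4->gid=4,r8=0  c: 5->tid=2,i&1=1
L=4*4+2=18  i=0*2+1=1

18,1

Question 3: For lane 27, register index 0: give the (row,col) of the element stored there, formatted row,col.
lane 27: gr=6 (27/4), th=3 (27%4)
i=0: r=6+0=6, c=3*2+0=6

6,6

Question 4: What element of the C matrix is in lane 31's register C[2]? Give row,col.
15,6

lane 31→31/4=7, 31 mod 4=3
i=2  r:7+8→15  c:2·3+0→6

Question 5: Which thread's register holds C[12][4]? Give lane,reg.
18,2

r=12→G=4,rhi=1  c=4→T=2,p=0
L=4*4+2=18  i=1*2+0=2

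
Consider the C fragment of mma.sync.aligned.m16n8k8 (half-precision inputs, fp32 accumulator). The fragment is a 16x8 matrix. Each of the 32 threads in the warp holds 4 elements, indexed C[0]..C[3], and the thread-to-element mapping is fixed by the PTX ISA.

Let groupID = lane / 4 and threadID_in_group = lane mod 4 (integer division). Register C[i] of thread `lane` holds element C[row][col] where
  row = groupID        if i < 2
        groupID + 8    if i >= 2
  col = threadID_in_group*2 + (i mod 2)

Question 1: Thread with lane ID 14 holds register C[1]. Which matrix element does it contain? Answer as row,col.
3,5

lane 14⇒14/4=3, 14 mod 4=2
i=1  r:3+0⇒3  c:2·2+1⇒5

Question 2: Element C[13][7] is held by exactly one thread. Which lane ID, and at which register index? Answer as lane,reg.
23,3

r: 13->gid=5,r8=1  c: 7->tid=3,i&1=1
L=5*4+3=23  i=1*2+1=3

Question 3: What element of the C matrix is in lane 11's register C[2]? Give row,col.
L=11->gid=11>>2=2, tid=11&3=3
[2]->row 2+8=10  col 3·2+0=6

10,6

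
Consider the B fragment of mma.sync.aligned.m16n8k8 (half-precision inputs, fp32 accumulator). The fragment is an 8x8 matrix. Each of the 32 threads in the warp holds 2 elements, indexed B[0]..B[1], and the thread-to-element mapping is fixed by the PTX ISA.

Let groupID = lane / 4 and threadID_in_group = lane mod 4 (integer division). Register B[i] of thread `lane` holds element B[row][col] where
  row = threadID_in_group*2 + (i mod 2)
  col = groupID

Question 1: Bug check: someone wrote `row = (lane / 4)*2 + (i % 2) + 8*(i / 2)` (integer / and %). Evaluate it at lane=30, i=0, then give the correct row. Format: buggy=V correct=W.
buggy=14 correct=4

`(lane / 4)*2 + (i % 2) + 8*(i / 2)`[30,0]=>14
30: grp=7,tig=2
[0] (2*2+0,7) = (4,7)
row: 14 vs 4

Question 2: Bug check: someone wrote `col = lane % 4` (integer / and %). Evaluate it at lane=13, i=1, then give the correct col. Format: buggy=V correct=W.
`lane % 4`[13,1]->1
L=13->g=13>>2=3, t=13&3=1
[1]->row 1·2+1=3  col g=3
col: 1 vs 3

buggy=1 correct=3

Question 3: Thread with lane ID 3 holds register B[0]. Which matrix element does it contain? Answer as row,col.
6,0

3: grp=0,tig=3
[0] (3*2+0,0) = (6,0)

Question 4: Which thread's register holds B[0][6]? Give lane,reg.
24,0

c=6→G=6  r=0→T=0,p=0
L=6*4+0=24  i=0=0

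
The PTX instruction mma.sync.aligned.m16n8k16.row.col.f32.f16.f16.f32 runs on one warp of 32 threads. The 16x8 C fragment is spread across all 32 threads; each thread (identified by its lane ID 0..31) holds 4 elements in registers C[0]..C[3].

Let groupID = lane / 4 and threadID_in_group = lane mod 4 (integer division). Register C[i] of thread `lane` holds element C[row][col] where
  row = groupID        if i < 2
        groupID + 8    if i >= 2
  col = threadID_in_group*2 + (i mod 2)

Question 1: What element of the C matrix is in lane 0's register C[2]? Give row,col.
8,0

lane 0→0/4=0, 0 mod 4=0
i=2  r:0+8→8  c:2·0+0→0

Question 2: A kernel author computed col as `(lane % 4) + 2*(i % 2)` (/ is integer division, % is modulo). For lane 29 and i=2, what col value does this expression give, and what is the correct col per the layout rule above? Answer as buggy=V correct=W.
`(lane % 4) + 2*(i % 2)`[29,2]->1
L=29->gid=29>>2=7, tid=29&3=1
[2]->row 7+8=15  col 1·2+0=2
col: 1 vs 2

buggy=1 correct=2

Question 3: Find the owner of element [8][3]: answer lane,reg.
1,3

r: 8->gid=0,r8=1  c: 3->tid=1,i&1=1
L=0*4+1=1  i=1*2+1=3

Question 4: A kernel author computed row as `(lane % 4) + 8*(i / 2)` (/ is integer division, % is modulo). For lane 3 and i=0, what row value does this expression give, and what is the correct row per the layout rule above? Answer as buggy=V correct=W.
`(lane % 4) + 8*(i / 2)`[3,0]->3
lane 3->3/4=0, 3 mod 4=3
i=0  r:0+0->0  c:2·3+0->6
row: 3 vs 0

buggy=3 correct=0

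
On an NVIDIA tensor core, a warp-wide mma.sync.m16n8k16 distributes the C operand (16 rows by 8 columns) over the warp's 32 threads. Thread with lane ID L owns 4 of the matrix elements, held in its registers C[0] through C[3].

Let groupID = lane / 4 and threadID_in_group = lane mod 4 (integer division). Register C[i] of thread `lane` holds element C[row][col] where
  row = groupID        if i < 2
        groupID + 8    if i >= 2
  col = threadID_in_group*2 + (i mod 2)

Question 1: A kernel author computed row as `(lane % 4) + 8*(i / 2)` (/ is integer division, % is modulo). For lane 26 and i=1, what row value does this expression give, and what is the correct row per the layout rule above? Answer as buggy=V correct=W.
buggy=2 correct=6

`(lane % 4) + 8*(i / 2)`[26,1]→2
lane 26: G=6 (26/4), T=2 (26%4)
i=1: r=6+0=6, c=2*2+1=5
row: 2 vs 6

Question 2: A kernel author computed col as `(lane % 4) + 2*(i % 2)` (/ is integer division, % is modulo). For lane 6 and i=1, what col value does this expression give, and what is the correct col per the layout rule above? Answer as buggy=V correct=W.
buggy=4 correct=5

`(lane % 4) + 2*(i % 2)`[6,1]⇒4
6: gr=1,th=2
[1] (1+0,2*2+1) = (1,5)
col: 4 vs 5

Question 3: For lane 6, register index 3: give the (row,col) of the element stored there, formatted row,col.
9,5

6: g=1,t=2
[3] (1+8,2*2+1) = (9,5)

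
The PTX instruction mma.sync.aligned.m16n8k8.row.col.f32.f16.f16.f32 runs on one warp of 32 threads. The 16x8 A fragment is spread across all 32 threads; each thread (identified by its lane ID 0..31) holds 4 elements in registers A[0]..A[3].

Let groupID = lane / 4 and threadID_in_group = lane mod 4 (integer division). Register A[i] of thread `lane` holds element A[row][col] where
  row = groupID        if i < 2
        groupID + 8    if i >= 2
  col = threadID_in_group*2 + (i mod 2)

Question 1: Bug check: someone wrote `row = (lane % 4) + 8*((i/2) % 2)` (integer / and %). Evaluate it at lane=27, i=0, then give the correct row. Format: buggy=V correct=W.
buggy=3 correct=6

`(lane % 4) + 8*((i/2) % 2)`[27,0]->3
27: g=6,t=3
[0] (6+0,3*2+0) = (6,6)
row: 3 vs 6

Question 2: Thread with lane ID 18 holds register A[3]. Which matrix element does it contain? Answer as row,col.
12,5

lane 18->18/4=4, 18 mod 4=2
i=3  r:4+8->12  c:2·2+1->5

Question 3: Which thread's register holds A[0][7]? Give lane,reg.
r: 0->gid=0,r8=0  c: 7->tid=3,i&1=1
L=0*4+3=3  i=0*2+1=1

3,1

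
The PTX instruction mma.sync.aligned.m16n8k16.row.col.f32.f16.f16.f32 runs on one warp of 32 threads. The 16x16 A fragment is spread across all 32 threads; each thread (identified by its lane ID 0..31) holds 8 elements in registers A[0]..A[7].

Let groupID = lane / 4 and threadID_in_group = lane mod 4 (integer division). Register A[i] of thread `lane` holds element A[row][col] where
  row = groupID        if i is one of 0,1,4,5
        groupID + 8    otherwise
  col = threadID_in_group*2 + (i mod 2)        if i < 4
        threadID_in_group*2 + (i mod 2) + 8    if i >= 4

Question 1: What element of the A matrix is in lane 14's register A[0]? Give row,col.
3,4

L=14->gid=14>>2=3, tid=14&3=2
[0]->row 3+0=3  col 2·2+0+0=4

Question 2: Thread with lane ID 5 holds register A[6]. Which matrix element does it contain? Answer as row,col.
9,10

5: G=1,T=1
[6] (1+8,1*2+0+8) = (9,10)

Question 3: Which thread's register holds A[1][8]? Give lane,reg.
r: 1->gid=1,r8=0  c: 8->c8=1,tid=0,i&1=0
L=1*4+0=4  i=1*4+0*2+0=4

4,4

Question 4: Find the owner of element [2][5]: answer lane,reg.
r: 2->gid=2,r8=0  c: 5->c8=0,tid=2,i&1=1
L=2*4+2=10  i=0*4+0*2+1=1

10,1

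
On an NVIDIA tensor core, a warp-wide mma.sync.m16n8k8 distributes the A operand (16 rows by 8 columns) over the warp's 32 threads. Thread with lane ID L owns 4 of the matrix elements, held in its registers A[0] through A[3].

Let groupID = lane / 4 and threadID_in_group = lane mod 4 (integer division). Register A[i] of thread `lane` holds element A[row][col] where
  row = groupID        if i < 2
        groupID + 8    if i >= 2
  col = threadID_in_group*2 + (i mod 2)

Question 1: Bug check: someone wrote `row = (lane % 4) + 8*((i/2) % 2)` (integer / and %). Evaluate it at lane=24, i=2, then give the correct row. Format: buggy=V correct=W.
`(lane % 4) + 8*((i/2) % 2)`[24,2]->8
lane 24->24/4=6, 24 mod 4=0
i=2  r:6+8->14  c:2·0+0->0
row: 8 vs 14

buggy=8 correct=14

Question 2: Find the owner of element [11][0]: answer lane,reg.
12,2

r=11->g=3,rb=1  c=0->t=0,b0=0
L=3*4+0=12  i=1*2+0=2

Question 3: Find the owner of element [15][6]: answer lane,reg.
r: 15->gid=7,r8=1  c: 6->tid=3,i&1=0
L=7*4+3=31  i=1*2+0=2

31,2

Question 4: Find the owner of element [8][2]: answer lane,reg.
1,2

r:8=>grp=0,rB=1  c:2=>tig=1,lo=0
L=0*4+1=1  i=1*2+0=2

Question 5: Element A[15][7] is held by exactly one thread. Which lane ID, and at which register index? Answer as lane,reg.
31,3

r=15⇒gr=7,Rb=1  c=7⇒th=3,odd=1
L=7*4+3=31  i=1*2+1=3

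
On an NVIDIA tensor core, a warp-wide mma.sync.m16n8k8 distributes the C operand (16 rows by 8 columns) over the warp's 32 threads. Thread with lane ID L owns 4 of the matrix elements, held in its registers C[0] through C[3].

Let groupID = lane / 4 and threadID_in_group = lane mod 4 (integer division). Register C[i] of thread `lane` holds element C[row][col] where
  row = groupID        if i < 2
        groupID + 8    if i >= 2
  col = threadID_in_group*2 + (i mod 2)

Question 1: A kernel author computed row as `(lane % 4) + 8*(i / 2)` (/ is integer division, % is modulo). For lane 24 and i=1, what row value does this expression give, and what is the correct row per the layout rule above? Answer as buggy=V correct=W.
`(lane % 4) + 8*(i / 2)`[24,1]->0
lane 24->24/4=6, 24 mod 4=0
i=1  r:6+0->6  c:2·0+1->1
row: 0 vs 6

buggy=0 correct=6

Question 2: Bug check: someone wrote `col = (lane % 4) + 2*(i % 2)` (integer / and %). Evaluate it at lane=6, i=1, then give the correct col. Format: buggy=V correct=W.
`(lane % 4) + 2*(i % 2)`[6,1]⇒4
6: gr=1,th=2
[1] (1+0,2*2+1) = (1,5)
col: 4 vs 5

buggy=4 correct=5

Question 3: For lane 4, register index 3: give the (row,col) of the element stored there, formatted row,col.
lane 4: gid=1 (4/4), tid=0 (4%4)
i=3: r=1+8=9, c=0*2+1=1

9,1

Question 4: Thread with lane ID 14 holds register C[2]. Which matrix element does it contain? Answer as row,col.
lane 14⇒14/4=3, 14 mod 4=2
i=2  r:3+8⇒11  c:2·2+0⇒4

11,4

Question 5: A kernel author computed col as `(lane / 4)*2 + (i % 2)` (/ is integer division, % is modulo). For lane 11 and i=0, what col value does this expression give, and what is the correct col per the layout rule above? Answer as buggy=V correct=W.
buggy=4 correct=6

`(lane / 4)*2 + (i % 2)`[11,0]⇒4
L=11⇒gr=11>>2=2, th=11&3=3
[0]⇒row 2+0=2  col 3·2+0=6
col: 4 vs 6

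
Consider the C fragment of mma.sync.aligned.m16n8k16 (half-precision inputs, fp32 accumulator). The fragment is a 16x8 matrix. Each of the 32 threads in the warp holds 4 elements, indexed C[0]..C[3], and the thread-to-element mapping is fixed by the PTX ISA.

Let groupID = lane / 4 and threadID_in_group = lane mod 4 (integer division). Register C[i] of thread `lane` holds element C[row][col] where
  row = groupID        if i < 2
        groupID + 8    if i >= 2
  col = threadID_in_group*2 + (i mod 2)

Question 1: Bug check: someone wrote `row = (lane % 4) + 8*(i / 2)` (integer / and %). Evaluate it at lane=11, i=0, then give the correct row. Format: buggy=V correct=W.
buggy=3 correct=2

`(lane % 4) + 8*(i / 2)`[11,0]->3
11: g=2,t=3
[0] (2+0,3*2+0) = (2,6)
row: 3 vs 2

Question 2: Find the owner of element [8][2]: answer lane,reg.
r:8=>grp=0,rB=1  c:2=>tig=1,lo=0
L=0*4+1=1  i=1*2+0=2

1,2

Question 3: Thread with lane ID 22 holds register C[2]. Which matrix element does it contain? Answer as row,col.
22: gr=5,th=2
[2] (5+8,2*2+0) = (13,4)

13,4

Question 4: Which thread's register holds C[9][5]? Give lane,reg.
r=9⇒gr=1,Rb=1  c=5⇒th=2,odd=1
L=1*4+2=6  i=1*2+1=3

6,3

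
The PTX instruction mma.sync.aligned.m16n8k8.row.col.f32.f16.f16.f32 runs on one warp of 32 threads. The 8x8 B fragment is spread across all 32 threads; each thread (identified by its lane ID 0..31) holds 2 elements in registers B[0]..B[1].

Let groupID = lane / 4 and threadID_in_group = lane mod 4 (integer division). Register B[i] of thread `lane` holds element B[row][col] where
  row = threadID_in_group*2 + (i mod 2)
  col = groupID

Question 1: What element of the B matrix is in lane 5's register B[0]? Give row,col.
5: G=1,T=1
[0] (1*2+0,1) = (2,1)

2,1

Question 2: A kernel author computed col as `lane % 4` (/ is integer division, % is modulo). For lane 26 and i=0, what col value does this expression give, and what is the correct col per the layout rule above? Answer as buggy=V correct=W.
buggy=2 correct=6

`lane % 4`[26,0]->2
L=26->g=26>>2=6, t=26&3=2
[0]->row 2·2+0=4  col g=6
col: 2 vs 6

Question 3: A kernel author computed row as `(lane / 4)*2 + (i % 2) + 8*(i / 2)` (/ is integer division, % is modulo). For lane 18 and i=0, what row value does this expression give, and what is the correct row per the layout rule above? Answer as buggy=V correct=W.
buggy=8 correct=4

`(lane / 4)*2 + (i % 2) + 8*(i / 2)`[18,0]=>8
18: grp=4,tig=2
[0] (2*2+0,4) = (4,4)
row: 8 vs 4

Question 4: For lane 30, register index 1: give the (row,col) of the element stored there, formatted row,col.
5,7

30: G=7,T=2
[1] (2*2+1,7) = (5,7)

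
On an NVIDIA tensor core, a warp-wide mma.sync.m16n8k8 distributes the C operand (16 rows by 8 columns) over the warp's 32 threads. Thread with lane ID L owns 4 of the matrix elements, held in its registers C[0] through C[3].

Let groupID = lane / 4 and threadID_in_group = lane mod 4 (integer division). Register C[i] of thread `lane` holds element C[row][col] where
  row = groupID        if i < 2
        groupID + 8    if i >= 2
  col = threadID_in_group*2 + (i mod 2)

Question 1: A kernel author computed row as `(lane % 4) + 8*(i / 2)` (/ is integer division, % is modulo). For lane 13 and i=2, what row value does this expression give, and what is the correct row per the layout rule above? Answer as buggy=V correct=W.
buggy=9 correct=11

`(lane % 4) + 8*(i / 2)`[13,2]=>9
13: grp=3,tig=1
[2] (3+8,1*2+0) = (11,2)
row: 9 vs 11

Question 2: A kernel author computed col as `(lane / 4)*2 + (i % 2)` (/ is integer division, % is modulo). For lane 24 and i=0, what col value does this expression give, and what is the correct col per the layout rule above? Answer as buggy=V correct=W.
`(lane / 4)*2 + (i % 2)`[24,0]=>12
24: grp=6,tig=0
[0] (6+0,0*2+0) = (6,0)
col: 12 vs 0

buggy=12 correct=0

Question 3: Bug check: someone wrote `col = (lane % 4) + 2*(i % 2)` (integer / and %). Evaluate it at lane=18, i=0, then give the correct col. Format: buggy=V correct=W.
buggy=2 correct=4

`(lane % 4) + 2*(i % 2)`[18,0]→2
lane 18→18/4=4, 18 mod 4=2
i=0  r:4+0→4  c:2·2+0→4
col: 2 vs 4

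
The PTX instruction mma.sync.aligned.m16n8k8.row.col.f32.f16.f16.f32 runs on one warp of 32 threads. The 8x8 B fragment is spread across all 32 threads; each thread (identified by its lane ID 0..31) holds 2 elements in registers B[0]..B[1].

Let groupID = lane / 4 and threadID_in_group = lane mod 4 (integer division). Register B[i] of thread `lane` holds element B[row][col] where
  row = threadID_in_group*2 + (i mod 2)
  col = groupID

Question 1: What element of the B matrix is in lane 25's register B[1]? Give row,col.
L=25->g=25>>2=6, t=25&3=1
[1]->row 1·2+1=3  col g=6

3,6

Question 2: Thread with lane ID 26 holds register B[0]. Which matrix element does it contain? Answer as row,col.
lane 26: gr=6 (26/4), th=2 (26%4)
i=0: r=2*2+0=4, c=gr=6

4,6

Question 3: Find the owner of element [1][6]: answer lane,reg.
c=6⇒gr=6  r=1⇒th=0,odd=1
L=6*4+0=24  i=1=1

24,1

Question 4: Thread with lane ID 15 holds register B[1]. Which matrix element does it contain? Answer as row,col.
7,3

L=15->g=15>>2=3, t=15&3=3
[1]->row 3·2+1=7  col g=3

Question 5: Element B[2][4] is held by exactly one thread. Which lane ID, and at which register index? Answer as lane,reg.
c:4=>grp=4  r:2=>tig=1,lo=0
L=4*4+1=17  i=0=0

17,0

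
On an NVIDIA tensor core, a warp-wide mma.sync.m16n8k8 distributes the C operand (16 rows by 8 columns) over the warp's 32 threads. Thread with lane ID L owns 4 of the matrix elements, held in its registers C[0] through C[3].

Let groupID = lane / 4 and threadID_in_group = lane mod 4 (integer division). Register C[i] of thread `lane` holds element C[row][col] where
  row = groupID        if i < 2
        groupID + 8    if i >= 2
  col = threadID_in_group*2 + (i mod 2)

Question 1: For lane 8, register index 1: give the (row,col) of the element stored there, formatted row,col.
2,1

lane 8=>8/4=2, 8 mod 4=0
i=1  r:2+0=>2  c:2·0+1=>1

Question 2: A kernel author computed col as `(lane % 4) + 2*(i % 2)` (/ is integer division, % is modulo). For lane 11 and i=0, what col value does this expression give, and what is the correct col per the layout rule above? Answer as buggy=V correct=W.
buggy=3 correct=6

`(lane % 4) + 2*(i % 2)`[11,0]=>3
lane 11: grp=2 (11/4), tig=3 (11%4)
i=0: r=2+0=2, c=3*2+0=6
col: 3 vs 6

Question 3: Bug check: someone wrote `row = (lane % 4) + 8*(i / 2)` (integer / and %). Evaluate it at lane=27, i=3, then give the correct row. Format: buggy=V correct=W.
`(lane % 4) + 8*(i / 2)`[27,3]->11
L=27->g=27>>2=6, t=27&3=3
[3]->row 6+8=14  col 3·2+1=7
row: 11 vs 14

buggy=11 correct=14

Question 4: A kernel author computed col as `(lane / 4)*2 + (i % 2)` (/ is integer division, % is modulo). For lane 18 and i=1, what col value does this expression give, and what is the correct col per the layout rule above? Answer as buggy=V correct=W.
buggy=9 correct=5

`(lane / 4)*2 + (i % 2)`[18,1]=>9
18: grp=4,tig=2
[1] (4+0,2*2+1) = (4,5)
col: 9 vs 5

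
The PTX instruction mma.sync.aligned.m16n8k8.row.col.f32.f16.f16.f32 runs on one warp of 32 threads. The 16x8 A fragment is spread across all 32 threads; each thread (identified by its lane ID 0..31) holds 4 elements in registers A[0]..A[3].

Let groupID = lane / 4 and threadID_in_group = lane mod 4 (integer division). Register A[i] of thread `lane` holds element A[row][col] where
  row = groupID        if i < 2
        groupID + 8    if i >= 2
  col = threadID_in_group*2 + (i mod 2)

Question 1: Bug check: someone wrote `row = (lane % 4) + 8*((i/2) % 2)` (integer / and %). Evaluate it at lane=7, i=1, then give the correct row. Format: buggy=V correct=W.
`(lane % 4) + 8*((i/2) % 2)`[7,1]→3
lane 7→7/4=1, 7 mod 4=3
i=1  r:1+0→1  c:2·3+1→7
row: 3 vs 1

buggy=3 correct=1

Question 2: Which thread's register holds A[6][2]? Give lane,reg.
r=6→G=6,rhi=0  c=2→T=1,p=0
L=6*4+1=25  i=0*2+0=0

25,0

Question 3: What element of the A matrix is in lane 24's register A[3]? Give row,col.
L=24->gid=24>>2=6, tid=24&3=0
[3]->row 6+8=14  col 0·2+1=1

14,1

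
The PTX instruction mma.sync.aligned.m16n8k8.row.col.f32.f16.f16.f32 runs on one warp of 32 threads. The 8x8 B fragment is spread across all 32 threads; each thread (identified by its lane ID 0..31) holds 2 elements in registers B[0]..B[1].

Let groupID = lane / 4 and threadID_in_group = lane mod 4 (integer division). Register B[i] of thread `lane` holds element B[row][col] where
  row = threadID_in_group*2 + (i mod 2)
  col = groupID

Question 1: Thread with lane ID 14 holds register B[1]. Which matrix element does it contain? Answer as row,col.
lane 14->14/4=3, 14 mod 4=2
i=1  r:2·2+1->5  c:3

5,3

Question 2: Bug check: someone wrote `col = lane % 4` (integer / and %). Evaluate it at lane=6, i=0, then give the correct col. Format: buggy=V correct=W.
`lane % 4`[6,0]⇒2
lane 6⇒6/4=1, 6 mod 4=2
i=0  r:2·2+0⇒4  c:1
col: 2 vs 1

buggy=2 correct=1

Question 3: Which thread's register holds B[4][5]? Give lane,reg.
22,0

c=5->g=5  r=4->t=2,b0=0
L=5*4+2=22  i=0=0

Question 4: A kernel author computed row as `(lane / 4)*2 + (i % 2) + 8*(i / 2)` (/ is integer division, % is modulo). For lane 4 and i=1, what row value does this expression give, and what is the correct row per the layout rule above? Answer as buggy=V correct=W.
`(lane / 4)*2 + (i % 2) + 8*(i / 2)`[4,1]->3
4: g=1,t=0
[1] (0*2+1,1) = (1,1)
row: 3 vs 1

buggy=3 correct=1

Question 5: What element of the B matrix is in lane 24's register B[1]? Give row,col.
1,6

lane 24->24/4=6, 24 mod 4=0
i=1  r:2·0+1->1  c:6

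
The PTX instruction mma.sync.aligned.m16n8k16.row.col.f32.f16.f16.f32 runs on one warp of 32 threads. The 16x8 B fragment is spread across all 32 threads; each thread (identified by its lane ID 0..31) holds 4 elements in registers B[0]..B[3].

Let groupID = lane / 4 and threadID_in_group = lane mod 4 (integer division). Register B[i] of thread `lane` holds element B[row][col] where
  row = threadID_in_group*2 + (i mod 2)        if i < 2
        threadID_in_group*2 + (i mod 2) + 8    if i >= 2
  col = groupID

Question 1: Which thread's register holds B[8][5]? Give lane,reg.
20,2

c=5→G=5  r=8→rhi=1,T=0,p=0
L=5*4+0=20  i=1*2+0=2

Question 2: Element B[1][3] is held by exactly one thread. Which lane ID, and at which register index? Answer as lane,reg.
c:3=>grp=3  r:1=>rB=0,tig=0,lo=1
L=3*4+0=12  i=0*2+1=1

12,1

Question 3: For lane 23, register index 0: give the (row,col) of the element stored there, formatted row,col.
6,5

lane 23⇒23/4=5, 23 mod 4=3
i=0  r:2·3+0+0⇒6  c:5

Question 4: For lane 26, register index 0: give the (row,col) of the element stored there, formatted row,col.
4,6

26: g=6,t=2
[0] (2*2+0+0,6) = (4,6)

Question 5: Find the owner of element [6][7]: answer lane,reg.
31,0

c=7→G=7  r=6→rhi=0,T=3,p=0
L=7*4+3=31  i=0*2+0=0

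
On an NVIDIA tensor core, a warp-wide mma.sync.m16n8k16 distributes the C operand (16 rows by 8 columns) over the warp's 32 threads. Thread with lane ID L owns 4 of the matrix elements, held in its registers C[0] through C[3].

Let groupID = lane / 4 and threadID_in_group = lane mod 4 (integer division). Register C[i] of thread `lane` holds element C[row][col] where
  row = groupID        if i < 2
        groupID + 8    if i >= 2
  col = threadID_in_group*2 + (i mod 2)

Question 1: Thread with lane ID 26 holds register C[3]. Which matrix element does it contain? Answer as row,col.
14,5

lane 26->26/4=6, 26 mod 4=2
i=3  r:6+8->14  c:2·2+1->5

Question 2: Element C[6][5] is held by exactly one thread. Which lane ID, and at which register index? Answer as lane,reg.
26,1

r=6⇒gr=6,Rb=0  c=5⇒th=2,odd=1
L=6*4+2=26  i=0*2+1=1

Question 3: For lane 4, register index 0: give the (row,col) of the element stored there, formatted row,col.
lane 4->4/4=1, 4 mod 4=0
i=0  r:1+0->1  c:2·0+0->0

1,0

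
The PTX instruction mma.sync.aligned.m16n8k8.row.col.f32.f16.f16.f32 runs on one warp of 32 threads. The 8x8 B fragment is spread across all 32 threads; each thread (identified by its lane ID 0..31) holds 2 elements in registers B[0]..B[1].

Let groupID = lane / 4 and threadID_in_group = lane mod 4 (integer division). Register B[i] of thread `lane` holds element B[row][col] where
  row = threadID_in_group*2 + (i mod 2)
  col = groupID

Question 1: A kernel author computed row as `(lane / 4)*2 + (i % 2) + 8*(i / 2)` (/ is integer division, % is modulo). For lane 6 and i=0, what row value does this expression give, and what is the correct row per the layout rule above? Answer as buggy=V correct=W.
buggy=2 correct=4

`(lane / 4)*2 + (i % 2) + 8*(i / 2)`[6,0]⇒2
lane 6: gr=1 (6/4), th=2 (6%4)
i=0: r=2*2+0=4, c=gr=1
row: 2 vs 4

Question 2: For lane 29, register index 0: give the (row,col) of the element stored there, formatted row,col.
2,7

29: gid=7,tid=1
[0] (1*2+0,7) = (2,7)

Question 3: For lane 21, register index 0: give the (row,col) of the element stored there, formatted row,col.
2,5

21: gid=5,tid=1
[0] (1*2+0,5) = (2,5)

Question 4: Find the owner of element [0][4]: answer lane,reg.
16,0

c: 4->gid=4  r: 0->tid=0,i&1=0
L=4*4+0=16  i=0=0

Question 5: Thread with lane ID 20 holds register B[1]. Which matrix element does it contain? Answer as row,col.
lane 20=>20/4=5, 20 mod 4=0
i=1  r:2·0+1=>1  c:5

1,5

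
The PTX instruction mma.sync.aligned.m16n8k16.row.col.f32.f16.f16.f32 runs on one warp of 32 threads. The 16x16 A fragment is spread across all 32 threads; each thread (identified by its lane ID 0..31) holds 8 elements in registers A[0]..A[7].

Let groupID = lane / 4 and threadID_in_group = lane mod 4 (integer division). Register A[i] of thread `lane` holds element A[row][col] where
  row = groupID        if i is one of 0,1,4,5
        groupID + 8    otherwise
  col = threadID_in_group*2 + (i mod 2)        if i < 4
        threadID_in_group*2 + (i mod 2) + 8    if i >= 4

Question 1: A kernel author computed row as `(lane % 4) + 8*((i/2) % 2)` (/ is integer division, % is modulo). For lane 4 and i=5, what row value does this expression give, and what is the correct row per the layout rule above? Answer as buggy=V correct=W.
buggy=0 correct=1

`(lane % 4) + 8*((i/2) % 2)`[4,5]→0
lane 4: G=1 (4/4), T=0 (4%4)
i=5: r=1+0=1, c=0*2+1+8=9
row: 0 vs 1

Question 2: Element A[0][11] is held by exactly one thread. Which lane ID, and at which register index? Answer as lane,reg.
r: 0->gid=0,r8=0  c: 11->c8=1,tid=1,i&1=1
L=0*4+1=1  i=1*4+0*2+1=5

1,5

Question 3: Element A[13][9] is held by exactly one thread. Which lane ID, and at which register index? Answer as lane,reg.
r=13->g=5,rb=1  c=9->cb=1,t=0,b0=1
L=5*4+0=20  i=1*4+1*2+1=7

20,7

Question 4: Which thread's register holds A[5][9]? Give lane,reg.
20,5

r:5=>grp=5,rB=0  c:9=>cB=1,tig=0,lo=1
L=5*4+0=20  i=1*4+0*2+1=5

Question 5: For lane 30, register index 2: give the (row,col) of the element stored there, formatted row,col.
15,4

30: gid=7,tid=2
[2] (7+8,2*2+0+0) = (15,4)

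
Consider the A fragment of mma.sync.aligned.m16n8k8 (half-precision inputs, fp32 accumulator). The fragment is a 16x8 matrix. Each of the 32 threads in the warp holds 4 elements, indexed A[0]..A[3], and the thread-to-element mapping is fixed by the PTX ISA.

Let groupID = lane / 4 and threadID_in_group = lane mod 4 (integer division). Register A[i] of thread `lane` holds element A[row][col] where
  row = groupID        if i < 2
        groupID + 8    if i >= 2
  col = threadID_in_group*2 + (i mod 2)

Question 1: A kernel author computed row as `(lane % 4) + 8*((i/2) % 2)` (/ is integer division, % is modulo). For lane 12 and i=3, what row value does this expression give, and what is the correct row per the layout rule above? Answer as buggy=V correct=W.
buggy=8 correct=11

`(lane % 4) + 8*((i/2) % 2)`[12,3]->8
12: gid=3,tid=0
[3] (3+8,0*2+1) = (11,1)
row: 8 vs 11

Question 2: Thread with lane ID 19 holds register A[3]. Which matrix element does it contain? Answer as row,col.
L=19⇒gr=19>>2=4, th=19&3=3
[3]⇒row 4+8=12  col 3·2+1=7

12,7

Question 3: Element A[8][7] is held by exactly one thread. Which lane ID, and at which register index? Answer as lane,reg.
3,3

r:8=>grp=0,rB=1  c:7=>tig=3,lo=1
L=0*4+3=3  i=1*2+1=3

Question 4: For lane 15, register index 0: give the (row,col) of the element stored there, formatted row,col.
3,6

15: g=3,t=3
[0] (3+0,3*2+0) = (3,6)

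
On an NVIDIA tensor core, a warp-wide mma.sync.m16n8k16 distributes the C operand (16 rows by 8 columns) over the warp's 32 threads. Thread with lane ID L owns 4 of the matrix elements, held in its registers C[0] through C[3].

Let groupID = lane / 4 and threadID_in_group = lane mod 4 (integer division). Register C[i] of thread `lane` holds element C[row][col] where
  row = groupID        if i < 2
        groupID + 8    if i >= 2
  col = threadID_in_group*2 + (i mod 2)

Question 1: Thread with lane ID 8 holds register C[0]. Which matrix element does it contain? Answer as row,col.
2,0

lane 8: g=2 (8/4), t=0 (8%4)
i=0: r=2+0=2, c=0*2+0=0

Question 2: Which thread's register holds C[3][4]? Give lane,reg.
r: 3->gid=3,r8=0  c: 4->tid=2,i&1=0
L=3*4+2=14  i=0*2+0=0

14,0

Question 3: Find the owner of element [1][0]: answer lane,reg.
r=1->g=1,rb=0  c=0->t=0,b0=0
L=1*4+0=4  i=0*2+0=0

4,0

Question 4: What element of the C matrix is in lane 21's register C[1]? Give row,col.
L=21=>grp=21>>2=5, tig=21&3=1
[1]=>row 5+0=5  col 1·2+1=3

5,3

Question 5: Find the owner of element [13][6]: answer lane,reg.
r: 13->gid=5,r8=1  c: 6->tid=3,i&1=0
L=5*4+3=23  i=1*2+0=2

23,2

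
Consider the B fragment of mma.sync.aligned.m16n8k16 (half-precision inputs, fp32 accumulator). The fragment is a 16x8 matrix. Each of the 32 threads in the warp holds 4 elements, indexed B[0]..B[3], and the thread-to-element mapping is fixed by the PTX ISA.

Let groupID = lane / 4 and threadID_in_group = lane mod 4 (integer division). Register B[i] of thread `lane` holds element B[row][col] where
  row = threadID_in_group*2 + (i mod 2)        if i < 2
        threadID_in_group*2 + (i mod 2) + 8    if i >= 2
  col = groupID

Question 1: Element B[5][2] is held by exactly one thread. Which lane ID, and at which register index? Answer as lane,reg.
c=2⇒gr=2  r=5⇒Rb=0,th=2,odd=1
L=2*4+2=10  i=0*2+1=1

10,1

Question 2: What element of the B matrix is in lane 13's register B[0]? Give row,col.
2,3

lane 13->13/4=3, 13 mod 4=1
i=0  r:2·1+0+0->2  c:3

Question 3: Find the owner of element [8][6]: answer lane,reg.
24,2

c:6=>grp=6  r:8=>rB=1,tig=0,lo=0
L=6*4+0=24  i=1*2+0=2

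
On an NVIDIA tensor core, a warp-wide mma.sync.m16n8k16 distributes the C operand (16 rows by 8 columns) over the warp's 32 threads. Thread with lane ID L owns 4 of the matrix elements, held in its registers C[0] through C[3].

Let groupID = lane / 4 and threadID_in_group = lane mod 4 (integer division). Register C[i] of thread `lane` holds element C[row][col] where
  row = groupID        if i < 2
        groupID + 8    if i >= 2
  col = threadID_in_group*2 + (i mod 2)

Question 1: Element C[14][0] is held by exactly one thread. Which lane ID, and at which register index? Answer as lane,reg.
r: 14->gid=6,r8=1  c: 0->tid=0,i&1=0
L=6*4+0=24  i=1*2+0=2

24,2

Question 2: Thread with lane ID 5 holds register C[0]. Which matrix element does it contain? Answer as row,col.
1,2

5: g=1,t=1
[0] (1+0,1*2+0) = (1,2)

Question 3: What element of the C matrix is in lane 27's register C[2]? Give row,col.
14,6

L=27=>grp=27>>2=6, tig=27&3=3
[2]=>row 6+8=14  col 3·2+0=6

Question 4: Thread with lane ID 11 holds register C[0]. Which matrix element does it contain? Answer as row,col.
L=11->g=11>>2=2, t=11&3=3
[0]->row 2+0=2  col 3·2+0=6

2,6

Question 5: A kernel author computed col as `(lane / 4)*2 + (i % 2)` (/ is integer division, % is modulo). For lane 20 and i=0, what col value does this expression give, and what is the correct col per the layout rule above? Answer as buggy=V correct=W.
`(lane / 4)*2 + (i % 2)`[20,0]=>10
20: grp=5,tig=0
[0] (5+0,0*2+0) = (5,0)
col: 10 vs 0

buggy=10 correct=0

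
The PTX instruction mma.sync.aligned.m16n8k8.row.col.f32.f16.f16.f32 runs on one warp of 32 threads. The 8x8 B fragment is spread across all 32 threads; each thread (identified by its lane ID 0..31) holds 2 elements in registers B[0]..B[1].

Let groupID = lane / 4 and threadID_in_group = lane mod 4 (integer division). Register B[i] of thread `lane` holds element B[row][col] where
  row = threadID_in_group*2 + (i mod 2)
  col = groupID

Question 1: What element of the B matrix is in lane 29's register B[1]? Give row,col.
lane 29->29/4=7, 29 mod 4=1
i=1  r:2·1+1->3  c:7

3,7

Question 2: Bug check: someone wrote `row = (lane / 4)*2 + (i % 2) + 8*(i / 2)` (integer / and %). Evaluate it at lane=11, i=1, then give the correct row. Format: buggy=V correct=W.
buggy=5 correct=7

`(lane / 4)*2 + (i % 2) + 8*(i / 2)`[11,1]->5
11: g=2,t=3
[1] (3*2+1,2) = (7,2)
row: 5 vs 7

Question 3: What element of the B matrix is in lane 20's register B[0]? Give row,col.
20: gid=5,tid=0
[0] (0*2+0,5) = (0,5)

0,5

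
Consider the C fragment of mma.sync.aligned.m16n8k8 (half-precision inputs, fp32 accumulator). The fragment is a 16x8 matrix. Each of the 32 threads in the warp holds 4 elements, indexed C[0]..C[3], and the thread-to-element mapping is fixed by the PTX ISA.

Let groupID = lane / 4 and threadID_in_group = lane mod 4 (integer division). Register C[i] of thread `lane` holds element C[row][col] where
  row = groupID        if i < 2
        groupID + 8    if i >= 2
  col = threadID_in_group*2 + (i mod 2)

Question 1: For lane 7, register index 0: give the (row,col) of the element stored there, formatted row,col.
lane 7: g=1 (7/4), t=3 (7%4)
i=0: r=1+0=1, c=3*2+0=6

1,6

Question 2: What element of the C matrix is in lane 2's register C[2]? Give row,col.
8,4

L=2→G=2>>2=0, T=2&3=2
[2]→row 0+8=8  col 2·2+0=4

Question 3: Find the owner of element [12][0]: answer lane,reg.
16,2

r: 12->gid=4,r8=1  c: 0->tid=0,i&1=0
L=4*4+0=16  i=1*2+0=2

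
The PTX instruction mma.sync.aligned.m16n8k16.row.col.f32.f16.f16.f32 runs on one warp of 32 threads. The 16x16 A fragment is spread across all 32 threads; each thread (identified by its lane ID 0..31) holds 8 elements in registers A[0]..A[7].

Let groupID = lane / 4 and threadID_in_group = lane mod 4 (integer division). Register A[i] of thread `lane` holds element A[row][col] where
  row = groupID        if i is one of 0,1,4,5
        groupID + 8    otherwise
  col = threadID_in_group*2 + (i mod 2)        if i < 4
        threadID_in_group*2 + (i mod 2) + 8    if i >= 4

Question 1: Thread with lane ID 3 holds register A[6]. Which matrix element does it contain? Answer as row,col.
L=3->gid=3>>2=0, tid=3&3=3
[6]->row 0+8=8  col 3·2+0+8=14

8,14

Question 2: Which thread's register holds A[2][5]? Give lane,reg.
10,1

r=2⇒gr=2,Rb=0  c=5⇒Cb=0,th=2,odd=1
L=2*4+2=10  i=0*4+0*2+1=1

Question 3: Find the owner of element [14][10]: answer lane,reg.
25,6

r=14⇒gr=6,Rb=1  c=10⇒Cb=1,th=1,odd=0
L=6*4+1=25  i=1*4+1*2+0=6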